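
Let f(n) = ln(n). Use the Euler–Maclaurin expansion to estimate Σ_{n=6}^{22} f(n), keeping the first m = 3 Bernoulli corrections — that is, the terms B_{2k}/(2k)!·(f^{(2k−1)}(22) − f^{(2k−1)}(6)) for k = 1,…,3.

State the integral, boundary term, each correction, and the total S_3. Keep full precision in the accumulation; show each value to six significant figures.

The integral term ∫_6^22 ln(x) dx = 41.2524.
Endpoint term: (f(6) + f(22))/2 = (1.79176 + 3.09104)/2 = 2.44140.
Integral + boundary = 43.6938.
k=1: B_{2}/(2)! × [f^{(1)}(22) − f^{(1)}(6)] = 1/12 × (0.0454545 − 0.166667) = -0.0101010.
Partial sum through k=1: 43.6837.
k=2: B_{4}/(4)! × [f^{(3)}(22) − f^{(3)}(6)] = −1/720 × (0.000187829 − 0.00925926) = 1.25992e-05.
Partial sum through k=2: 43.6837.
k=3: B_{6}/(6)! × [f^{(5)}(22) − f^{(5)}(6)] = 1/30240 × (4.65691e-06 − 0.00308642) = -1.01910e-07.

S_3 ≈ 43.6837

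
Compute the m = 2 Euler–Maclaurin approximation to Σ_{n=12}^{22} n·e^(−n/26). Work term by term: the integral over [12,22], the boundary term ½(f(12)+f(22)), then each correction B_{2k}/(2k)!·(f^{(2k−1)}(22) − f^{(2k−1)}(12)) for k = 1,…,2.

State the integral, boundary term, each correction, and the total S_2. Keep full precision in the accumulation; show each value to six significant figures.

Integral: ∫_12^22 x·e^(−x/26) dx = 87.2801.
Boundary: ½(f(12) + f(22)) = ½(7.56376 + 9.43936) = 8.50156.
Running total after boundary: 95.7816.
k=1: B_{2}/(2)! × [f^{(1)}(22) − f^{(1)}(12)] = 1/12 × (0.0660095 − 0.339399) = -0.0227825.
After k=1: 95.7588.
k=2: B_{4}/(4)! × [f^{(3)}(22) − f^{(3)}(12)] = −1/720 × (0.00136706 − 0.00236690) = 1.38867e-06.

S_2 ≈ 95.7588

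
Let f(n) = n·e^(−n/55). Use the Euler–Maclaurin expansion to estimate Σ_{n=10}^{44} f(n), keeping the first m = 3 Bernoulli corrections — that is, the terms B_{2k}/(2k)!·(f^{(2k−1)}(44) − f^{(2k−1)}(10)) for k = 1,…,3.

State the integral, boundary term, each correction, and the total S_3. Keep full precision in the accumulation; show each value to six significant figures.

The integral term ∫_10^44 x·e^(−x/55) dx = 534.070.
Boundary: ½(f(10) + f(44)) = ½(8.33753 + 19.7705) = 14.0540.
Integral + boundary = 548.124.
k=1: B_{2}/(2)! × [f^{(1)}(44) − f^{(1)}(10)] = 1/12 × (0.0898658 − 0.682161) = -0.0493580.
Partial sum through k=1: 548.075.
k=2: B_{4}/(4)! × [f^{(3)}(44) − f^{(3)}(10)] = −1/720 × (0.000326785 − 0.000776750) = 6.24951e-07.
Partial sum through k=2: 548.075.
k=3: B_{6}/(6)! × [f^{(5)}(44) − f^{(5)}(10)] = 1/30240 × (2.06235e-07 − 4.39005e-07) = -7.69742e-12.

S_3 ≈ 548.075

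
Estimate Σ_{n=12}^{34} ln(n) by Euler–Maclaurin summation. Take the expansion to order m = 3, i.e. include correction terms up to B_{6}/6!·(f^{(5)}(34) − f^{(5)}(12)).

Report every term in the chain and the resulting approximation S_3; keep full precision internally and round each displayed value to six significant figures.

S_3 ≈ 71.0785

The integral term ∫_12^34 ln(x) dx = 68.0774.
½[f(12) + f(34)] = ½[2.48491 + 3.52636] = 3.00563.
So far: 71.0830.
k=1: B_{2}/(2)! × [f^{(1)}(34) − f^{(1)}(12)] = 1/12 × (0.0294118 − 0.0833333) = -0.00449346.
Partial sum through k=1: 71.0785.
k=2: B_{4}/(4)! × [f^{(3)}(34) − f^{(3)}(12)] = −1/720 × (5.08854e-05 − 0.00115741) = 1.53684e-06.
Partial sum through k=2: 71.0785.
k=3: B_{6}/(6)! × [f^{(5)}(34) − f^{(5)}(12)] = 1/30240 × (5.28222e-07 − 9.64506e-05) = -3.17204e-09.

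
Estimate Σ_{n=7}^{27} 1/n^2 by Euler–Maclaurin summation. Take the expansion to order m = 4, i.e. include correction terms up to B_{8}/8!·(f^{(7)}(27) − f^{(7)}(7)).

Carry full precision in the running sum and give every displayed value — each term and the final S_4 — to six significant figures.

Integral: ∫_7^27 1/x^2 dx = 0.105820.
½[f(7) + f(27)] = ½[0.0204082 + 0.00137174] = 0.0108900.
So far: 0.116710.
Correction k=1: B_{2}/2! · (f^{(1)}(27) − f^{(1)}(7)) = 1/12 · (-0.000101611 − (-0.00583090)) = 0.000477441.
After k=1: 0.117187.
Correction k=2: B_{4}/4! · (f^{(3)}(27) − f^{(3)}(7)) = −1/720 · (-1.67260e-06 − (-0.00142798)) = -1.98098e-06.
After k=2: 0.117186.
Correction k=3: B_{6}/6! · (f^{(5)}(27) − f^{(5)}(7)) = 1/30240 · (-6.88313e-08 − (-0.000874271)) = 2.89088e-08.
After k=3: 0.117186.
Correction k=4: B_{8}/8! · (f^{(7)}(27) − f^{(7)}(7)) = −1/1209600 · (-5.28745e-09 − (-0.000999167)) = -8.26027e-10.

S_4 ≈ 0.117186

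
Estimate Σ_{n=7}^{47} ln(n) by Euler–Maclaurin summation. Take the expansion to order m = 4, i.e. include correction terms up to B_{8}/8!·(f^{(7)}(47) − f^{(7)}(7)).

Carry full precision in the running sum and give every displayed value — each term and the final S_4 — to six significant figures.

S_4 ≈ 130.223

The integral term ∫_7^47 ln(x) dx = 127.336.
Endpoint term: (f(7) + f(47))/2 = (1.94591 + 3.85015)/2 = 2.89803.
Integral + boundary = 130.234.
Order-1 term: 1/12 · (0.0212766 − 0.142857) = -0.0101317.
After k=1: 130.223.
Order-2 term: −1/720 · (1.92636e-05 − 0.00583090) = 8.07172e-06.
After k=2: 130.223.
Order-3 term: 1/30240 · (1.04646e-07 − 0.00142798) = -4.72180e-08.
After k=3: 130.223.
Order-4 term: −1/1209600 · (1.42117e-09 − 0.000874271) = 7.22776e-10.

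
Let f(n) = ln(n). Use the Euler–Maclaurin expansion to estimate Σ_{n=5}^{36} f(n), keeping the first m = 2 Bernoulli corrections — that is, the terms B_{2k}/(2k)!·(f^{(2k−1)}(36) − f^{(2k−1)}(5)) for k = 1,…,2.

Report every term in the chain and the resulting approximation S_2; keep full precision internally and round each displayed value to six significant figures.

S_2 ≈ 92.5416

∫_5^36 ln(x) dx evaluates to 89.9595.
Endpoint term: (f(5) + f(36))/2 = (1.60944 + 3.58352)/2 = 2.59648.
So far: 92.5560.
k=1: B_{2}/(2)! × [f^{(1)}(36) − f^{(1)}(5)] = 1/12 × (0.0277778 − 0.200000) = -0.0143519.
After k=1: 92.5416.
k=2: B_{4}/(4)! × [f^{(3)}(36) − f^{(3)}(5)] = −1/720 × (4.28669e-05 − 0.0160000) = 2.21627e-05.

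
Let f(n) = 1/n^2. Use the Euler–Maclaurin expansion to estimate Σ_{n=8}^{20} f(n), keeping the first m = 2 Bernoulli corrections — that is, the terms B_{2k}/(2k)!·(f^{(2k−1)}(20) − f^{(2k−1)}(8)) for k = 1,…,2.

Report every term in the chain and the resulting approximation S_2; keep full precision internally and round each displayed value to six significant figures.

∫_8^20 1/x^2 dx evaluates to 0.0750000.
Endpoint term: (f(8) + f(20))/2 = (0.0156250 + 0.00250000)/2 = 0.00906250.
Running total after boundary: 0.0840625.
k=1: B_{2}/(2)! × [f^{(1)}(20) − f^{(1)}(8)] = 1/12 × (-0.000250000 − (-0.00390625)) = 0.000304687.
After k=1: 0.0843672.
k=2: B_{4}/(4)! × [f^{(3)}(20) − f^{(3)}(8)] = −1/720 × (-7.50000e-06 − (-0.000732422)) = -1.00684e-06.

S_2 ≈ 0.0843662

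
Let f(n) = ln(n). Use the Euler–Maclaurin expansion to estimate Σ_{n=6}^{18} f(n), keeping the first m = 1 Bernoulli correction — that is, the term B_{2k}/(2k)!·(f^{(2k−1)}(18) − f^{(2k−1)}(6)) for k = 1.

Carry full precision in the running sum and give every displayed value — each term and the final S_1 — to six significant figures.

The integral term ∫_6^18 ln(x) dx = 29.2761.
Endpoint term: (f(6) + f(18))/2 = (1.79176 + 2.89037)/2 = 2.34107.
Running total after boundary: 31.6172.
Order-1 term: 1/12 · (0.0555556 − 0.166667) = -0.00925926.

S_1 ≈ 31.6079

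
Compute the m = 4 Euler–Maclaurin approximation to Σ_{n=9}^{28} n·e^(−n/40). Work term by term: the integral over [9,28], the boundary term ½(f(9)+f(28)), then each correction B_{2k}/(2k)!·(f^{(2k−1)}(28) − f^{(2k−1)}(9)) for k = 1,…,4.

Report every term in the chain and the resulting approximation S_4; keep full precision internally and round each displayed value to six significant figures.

∫_9^28 x·e^(−x/40) dx evaluates to 214.380.
½[f(9) + f(28)] = ½[7.18665 + 13.9044] = 10.5455.
So far: 224.925.
Order-1 term: 1/12 · (0.148976 − 0.618850) = -0.0391562.
Running total after k=1: 224.886.
Order-2 term: −1/720 · (0.000713841 − 0.00138493) = 9.32063e-07.
Running total after k=2: 224.886.
Order-3 term: 1/30240 · (8.34108e-07 − 1.48942e-06) = -2.16704e-11.
Running total after k=3: 224.886.
Order-4 term: −1/1209600 · (7.63791e-10 − 1.32079e-09) = 4.60480e-16.

S_4 ≈ 224.886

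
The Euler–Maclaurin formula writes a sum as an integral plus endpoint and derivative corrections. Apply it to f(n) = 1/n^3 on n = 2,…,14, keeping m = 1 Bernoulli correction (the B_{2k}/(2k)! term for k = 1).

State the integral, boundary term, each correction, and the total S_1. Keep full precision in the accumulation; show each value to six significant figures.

The integral term ∫_2^14 1/x^3 dx = 0.122449.
Boundary: ½(f(2) + f(14)) = ½(0.125000 + 0.000364431) = 0.0626822.
Running total after boundary: 0.185131.
Correction k=1: B_{2}/2! · (f^{(1)}(14) − f^{(1)}(2)) = 1/12 · (-7.80925e-05 − (-0.187500)) = 0.0156185.

S_1 ≈ 0.200750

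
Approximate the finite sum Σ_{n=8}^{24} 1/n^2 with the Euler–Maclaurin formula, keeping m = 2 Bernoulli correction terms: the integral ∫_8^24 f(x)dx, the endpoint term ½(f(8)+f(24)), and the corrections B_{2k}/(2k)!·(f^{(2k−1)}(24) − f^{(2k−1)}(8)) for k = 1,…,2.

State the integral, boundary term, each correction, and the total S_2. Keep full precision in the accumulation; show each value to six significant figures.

S_2 ≈ 0.0923263

∫_8^24 1/x^2 dx evaluates to 0.0833333.
Boundary: ½(f(8) + f(24)) = ½(0.0156250 + 0.00173611) = 0.00868056.
Integral + boundary = 0.0920139.
Order-1 term: 1/12 · (-0.000144676 − (-0.00390625)) = 0.000313465.
Running total after k=1: 0.0923274.
Order-2 term: −1/720 · (-3.01408e-06 − (-0.000732422)) = -1.01307e-06.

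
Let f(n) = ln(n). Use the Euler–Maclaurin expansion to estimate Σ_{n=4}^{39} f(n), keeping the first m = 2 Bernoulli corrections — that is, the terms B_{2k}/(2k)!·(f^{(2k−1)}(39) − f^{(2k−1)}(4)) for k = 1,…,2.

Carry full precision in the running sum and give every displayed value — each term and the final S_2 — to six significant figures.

∫_4^39 ln(x) dx evaluates to 102.334.
Endpoint term: (f(4) + f(39))/2 = (1.38629 + 3.66356)/2 = 2.52493.
Running total after boundary: 104.859.
Correction k=1: B_{2}/2! · (f^{(1)}(39) − f^{(1)}(4)) = 1/12 · (0.0256410 − 0.250000) = -0.0186966.
Partial sum through k=1: 104.840.
Correction k=2: B_{4}/4! · (f^{(3)}(39) − f^{(3)}(4)) = −1/720 · (3.37160e-05 − 0.0312500) = 4.33559e-05.

S_2 ≈ 104.840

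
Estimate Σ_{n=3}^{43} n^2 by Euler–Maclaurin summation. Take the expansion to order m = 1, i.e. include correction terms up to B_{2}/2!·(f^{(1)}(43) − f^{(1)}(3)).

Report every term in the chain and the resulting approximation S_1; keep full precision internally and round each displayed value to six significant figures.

S_1 ≈ 27429.0

∫_3^43 x^2 dx evaluates to 26493.3.
Boundary: ½(f(3) + f(43)) = ½(9.00000 + 1849.00) = 929.000.
Running total after boundary: 27422.3.
Order-1 term: 1/12 · (86.0000 − 6.00000) = 6.66667.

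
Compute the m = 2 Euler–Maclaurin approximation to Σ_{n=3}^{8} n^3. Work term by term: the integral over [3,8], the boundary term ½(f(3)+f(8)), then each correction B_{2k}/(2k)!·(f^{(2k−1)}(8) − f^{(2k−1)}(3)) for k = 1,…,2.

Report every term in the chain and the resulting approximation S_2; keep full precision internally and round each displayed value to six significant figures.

S_2 ≈ 1287.00

The integral term ∫_3^8 x^3 dx = 1003.75.
Endpoint term: (f(3) + f(8))/2 = (27.0000 + 512.000)/2 = 269.500.
Running total after boundary: 1273.25.
Correction k=1: B_{2}/2! · (f^{(1)}(8) − f^{(1)}(3)) = 1/12 · (192.000 − 27.0000) = 13.7500.
Running total after k=1: 1287.00.
Correction k=2: B_{4}/4! · (f^{(3)}(8) − f^{(3)}(3)) = −1/720 · (6.00000 − 6.00000) = 0.00000.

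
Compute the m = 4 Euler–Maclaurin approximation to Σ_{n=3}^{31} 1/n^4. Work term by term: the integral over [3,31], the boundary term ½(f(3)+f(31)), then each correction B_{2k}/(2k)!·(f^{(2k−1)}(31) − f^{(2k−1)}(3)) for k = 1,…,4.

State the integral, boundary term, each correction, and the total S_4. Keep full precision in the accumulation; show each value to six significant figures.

The integral term ∫_3^31 1/x^4 dx = 0.0123345.
½[f(3) + f(31)] = ½[0.0123457 + 1.08281e-06] = 0.00617338.
So far: 0.0185079.
k=1: B_{2}/(2)! × [f^{(1)}(31) − f^{(1)}(3)] = 1/12 × (-1.39718e-07 − (-0.0164609)) = 0.00137173.
After k=1: 0.0198796.
k=2: B_{4}/(4)! × [f^{(3)}(31) − f^{(3)}(3)] = −1/720 × (-4.36164e-09 − (-0.0548697)) = -7.62079e-05.
After k=2: 0.0198034.
k=3: B_{6}/(6)! × [f^{(5)}(31) − f^{(5)}(3)] = 1/30240 × (-2.54164e-10 − (-0.341411)) = 1.12901e-05.
After k=3: 0.0198147.
k=4: B_{8}/(8)! × [f^{(7)}(31) − f^{(7)}(3)] = −1/1209600 × (-2.38031e-11 − (-3.41411)) = -2.82251e-06.

S_4 ≈ 0.0198119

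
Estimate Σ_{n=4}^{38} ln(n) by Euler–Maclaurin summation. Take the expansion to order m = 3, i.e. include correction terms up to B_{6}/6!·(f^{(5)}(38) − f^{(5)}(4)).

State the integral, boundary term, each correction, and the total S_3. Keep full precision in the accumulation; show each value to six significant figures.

S_3 ≈ 101.176

The integral term ∫_4^38 ln(x) dx = 98.6831.
½[f(4) + f(38)] = ½[1.38629 + 3.63759] = 2.51194.
So far: 101.195.
k=1: B_{2}/(2)! × [f^{(1)}(38) − f^{(1)}(4)] = 1/12 × (0.0263158 − 0.250000) = -0.0186404.
Partial sum through k=1: 101.176.
k=2: B_{4}/(4)! × [f^{(3)}(38) − f^{(3)}(4)] = −1/720 × (3.64485e-05 − 0.0312500) = 4.33522e-05.
Partial sum through k=2: 101.176.
k=3: B_{6}/(6)! × [f^{(5)}(38) − f^{(5)}(4)] = 1/30240 × (3.02896e-07 − 0.0234375) = -7.75040e-07.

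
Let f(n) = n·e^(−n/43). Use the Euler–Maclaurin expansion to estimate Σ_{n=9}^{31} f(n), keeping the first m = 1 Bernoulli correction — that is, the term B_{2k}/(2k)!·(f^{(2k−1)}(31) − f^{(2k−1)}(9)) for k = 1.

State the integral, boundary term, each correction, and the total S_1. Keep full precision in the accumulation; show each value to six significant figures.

∫_9^31 x·e^(−x/43) dx evaluates to 266.326.
Endpoint term: (f(9) + f(31))/2 = (7.30035 + 15.0753)/2 = 11.1878.
So far: 277.514.
k=1: B_{2}/(2)! × [f^{(1)}(31) − f^{(1)}(9)] = 1/12 × (0.135712 − 0.641374) = -0.0421386.

S_1 ≈ 277.471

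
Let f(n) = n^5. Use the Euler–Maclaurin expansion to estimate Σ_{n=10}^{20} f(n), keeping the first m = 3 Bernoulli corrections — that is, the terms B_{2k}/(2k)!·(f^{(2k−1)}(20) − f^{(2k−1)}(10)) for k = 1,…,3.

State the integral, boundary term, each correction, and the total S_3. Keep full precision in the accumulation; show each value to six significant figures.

S_3 ≈ 1.22125e+07

∫_10^20 x^5 dx evaluates to 1.05000e+07.
Endpoint term: (f(10) + f(20))/2 = (100000 + 3.20000e+06)/2 = 1.65000e+06.
So far: 1.21500e+07.
Order-1 term: 1/12 · (800000 − 50000.0) = 62500.0.
Partial sum through k=1: 1.22125e+07.
Order-2 term: −1/720 · (24000.0 − 6000.00) = -25.0000.
Partial sum through k=2: 1.22125e+07.
Order-3 term: 1/30240 · (120.000 − 120.000) = 0.00000.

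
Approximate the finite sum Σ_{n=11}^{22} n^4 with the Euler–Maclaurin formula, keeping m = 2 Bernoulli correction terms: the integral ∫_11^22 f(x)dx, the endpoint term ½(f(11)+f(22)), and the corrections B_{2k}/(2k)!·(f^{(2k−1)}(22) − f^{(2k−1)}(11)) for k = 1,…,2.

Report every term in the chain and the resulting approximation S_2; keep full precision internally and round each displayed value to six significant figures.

∫_11^22 x^4 dx evaluates to 998516.
Endpoint term: (f(11) + f(22))/2 = (14641.0 + 234256)/2 = 124448.
Integral + boundary = 1.12296e+06.
Order-1 term: 1/12 · (42592.0 − 5324.00) = 3105.67.
After k=1: 1.12607e+06.
Order-2 term: −1/720 · (528.000 − 264.000) = -0.366667.

S_2 ≈ 1.12607e+06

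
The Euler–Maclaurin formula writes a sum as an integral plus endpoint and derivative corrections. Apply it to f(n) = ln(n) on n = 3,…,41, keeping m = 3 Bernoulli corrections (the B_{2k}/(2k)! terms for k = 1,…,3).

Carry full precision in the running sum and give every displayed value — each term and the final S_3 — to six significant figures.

S_3 ≈ 113.341

The integral term ∫_3^41 ln(x) dx = 110.961.
Endpoint term: (f(3) + f(41))/2 = (1.09861 + 3.71357)/2 = 2.40609.
So far: 113.367.
k=1: B_{2}/(2)! × [f^{(1)}(41) − f^{(1)}(3)] = 1/12 × (0.0243902 − 0.333333) = -0.0257453.
Running total after k=1: 113.341.
k=2: B_{4}/(4)! × [f^{(3)}(41) − f^{(3)}(3)] = −1/720 × (2.90187e-05 − 0.0740741) = 0.000102840.
Running total after k=2: 113.341.
k=3: B_{6}/(6)! × [f^{(5)}(41) − f^{(5)}(3)] = 1/30240 × (2.07153e-07 − 0.0987654) = -3.26605e-06.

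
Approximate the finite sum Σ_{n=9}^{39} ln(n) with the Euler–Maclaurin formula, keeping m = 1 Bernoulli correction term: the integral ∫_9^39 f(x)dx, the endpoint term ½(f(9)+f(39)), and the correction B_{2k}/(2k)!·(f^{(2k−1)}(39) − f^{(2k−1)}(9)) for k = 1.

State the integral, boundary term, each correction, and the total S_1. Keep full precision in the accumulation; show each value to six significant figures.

S_1 ≈ 96.0272

∫_9^39 ln(x) dx evaluates to 93.1039.
½[f(9) + f(39)] = ½[2.19722 + 3.66356] = 2.93039.
Integral + boundary = 96.0343.
Correction k=1: B_{2}/2! · (f^{(1)}(39) − f^{(1)}(9)) = 1/12 · (0.0256410 − 0.111111) = -0.00712251.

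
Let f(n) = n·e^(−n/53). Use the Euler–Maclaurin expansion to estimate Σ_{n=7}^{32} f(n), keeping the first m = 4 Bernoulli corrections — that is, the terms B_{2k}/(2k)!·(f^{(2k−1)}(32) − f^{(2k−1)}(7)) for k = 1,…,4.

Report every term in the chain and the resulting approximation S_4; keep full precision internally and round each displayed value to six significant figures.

Integral: ∫_7^32 x·e^(−x/53) dx = 323.470.
Boundary: ½(f(7) + f(32)) = ½(6.13392 + 17.4958) = 11.8149.
Running total after boundary: 335.285.
Order-1 term: 1/12 · (0.216635 − 0.760540) = -0.0453255.
Running total after k=1: 335.239.
Order-2 term: −1/720 · (0.000466402 − 0.000894657) = 5.94798e-07.
Running total after k=2: 335.239.
Order-3 term: 1/30240 · (3.04622e-07 − 5.40606e-07) = -7.80370e-12.
Running total after k=3: 335.239.
Order-4 term: −1/1209600 · (1.57780e-10 − 2.71526e-10) = 9.40353e-17.

S_4 ≈ 335.239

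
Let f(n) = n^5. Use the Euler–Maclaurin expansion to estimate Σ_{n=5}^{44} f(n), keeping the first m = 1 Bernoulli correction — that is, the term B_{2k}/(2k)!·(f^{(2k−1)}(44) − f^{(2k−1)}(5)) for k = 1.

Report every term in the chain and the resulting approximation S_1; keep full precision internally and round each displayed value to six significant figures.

Integral: ∫_5^44 x^5 dx = 1.20938e+09.
½[f(5) + f(44)] = ½[3125.00 + 1.64916e+08] = 8.24597e+07.
Running total after boundary: 1.29184e+09.
k=1: B_{2}/(2)! × [f^{(1)}(44) − f^{(1)}(5)] = 1/12 × (1.87405e+07 − 3125.00) = 1.56145e+06.

S_1 ≈ 1.29340e+09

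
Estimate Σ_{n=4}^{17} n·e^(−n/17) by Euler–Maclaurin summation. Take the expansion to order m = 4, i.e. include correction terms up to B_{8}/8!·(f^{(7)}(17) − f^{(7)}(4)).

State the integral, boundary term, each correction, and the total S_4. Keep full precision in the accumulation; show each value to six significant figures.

Integral: ∫_4^17 x·e^(−x/17) dx = 69.5165.
Endpoint term: (f(4) + f(17))/2 = (3.16135 + 6.25395)/2 = 4.70765.
So far: 74.2241.
k=1: B_{2}/(2)! × [f^{(1)}(17) − f^{(1)}(4)] = 1/12 × (0.00000 − 0.604376) = -0.0503647.
Running total after k=1: 74.1738.
k=2: B_{4}/(4)! × [f^{(3)}(17) − f^{(3)}(4)] = −1/720 × (0.00254588 − 0.00756074) = 6.96508e-06.
Running total after k=2: 74.1738.
k=3: B_{6}/(6)! × [f^{(5)}(17) − f^{(5)}(4)] = 1/30240 × (1.76185e-05 − 4.50872e-05) = -9.08356e-10.
Running total after k=3: 74.1738.
k=4: B_{8}/(8)! × [f^{(7)}(17) − f^{(7)}(4)] = −1/1209600 × (9.14457e-08 − 2.21497e-07) = 1.07516e-13.

S_4 ≈ 74.1738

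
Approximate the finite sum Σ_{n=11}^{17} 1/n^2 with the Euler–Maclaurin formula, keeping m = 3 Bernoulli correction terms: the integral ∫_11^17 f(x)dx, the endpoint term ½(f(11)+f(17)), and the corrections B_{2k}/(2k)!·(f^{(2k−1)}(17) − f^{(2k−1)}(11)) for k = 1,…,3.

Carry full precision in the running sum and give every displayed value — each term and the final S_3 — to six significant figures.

Integral: ∫_11^17 1/x^2 dx = 0.0320856.
½[f(11) + f(17)] = ½[0.00826446 + 0.00346021] = 0.00586234.
Integral + boundary = 0.0379479.
Order-1 term: 1/12 · (-0.000407083 − (-0.00150263)) = 9.12955e-05.
Partial sum through k=1: 0.0380392.
Order-2 term: −1/720 · (-1.69031e-05 − (-0.000149021)) = -1.83497e-07.
Partial sum through k=2: 0.0380390.
Order-3 term: 1/30240 · (-1.75465e-06 − (-3.69474e-05)) = 1.16378e-09.

S_3 ≈ 0.0380390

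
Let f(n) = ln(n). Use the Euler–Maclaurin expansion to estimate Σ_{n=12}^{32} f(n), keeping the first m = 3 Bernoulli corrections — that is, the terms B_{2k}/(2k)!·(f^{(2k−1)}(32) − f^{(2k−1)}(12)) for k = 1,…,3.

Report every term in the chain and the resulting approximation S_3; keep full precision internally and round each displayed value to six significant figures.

S_3 ≈ 64.0557

Integral: ∫_12^32 ln(x) dx = 61.0847.
½[f(12) + f(32)] = ½[2.48491 + 3.46574] = 2.97532.
Running total after boundary: 64.0600.
Correction k=1: B_{2}/2! · (f^{(1)}(32) − f^{(1)}(12)) = 1/12 · (0.0312500 − 0.0833333) = -0.00434028.
After k=1: 64.0557.
Correction k=2: B_{4}/4! · (f^{(3)}(32) − f^{(3)}(12)) = −1/720 · (6.10352e-05 − 0.00115741) = 1.52274e-06.
After k=2: 64.0557.
Correction k=3: B_{6}/6! · (f^{(5)}(32) − f^{(5)}(12)) = 1/30240 · (7.15256e-07 − 9.64506e-05) = -3.16585e-09.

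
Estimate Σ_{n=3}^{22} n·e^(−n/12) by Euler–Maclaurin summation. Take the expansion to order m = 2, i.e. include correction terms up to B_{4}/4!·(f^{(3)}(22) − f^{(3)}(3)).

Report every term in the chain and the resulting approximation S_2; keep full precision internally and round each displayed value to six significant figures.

S_2 ≈ 77.8203

∫_3^22 x·e^(−x/12) dx evaluates to 74.9532.
½[f(3) + f(22)] = ½[2.33640 + 3.51735] = 2.92688.
Running total after boundary: 77.8801.
Correction k=1: B_{2}/2! · (f^{(1)}(22) − f^{(1)}(3)) = 1/12 · (-0.133233 − 0.584101) = -0.0597778.
After k=1: 77.8203.
Correction k=2: B_{4}/4! · (f^{(3)}(22) − f^{(3)}(3)) = −1/720 · (0.00129532 − 0.0148729) = 1.88578e-05.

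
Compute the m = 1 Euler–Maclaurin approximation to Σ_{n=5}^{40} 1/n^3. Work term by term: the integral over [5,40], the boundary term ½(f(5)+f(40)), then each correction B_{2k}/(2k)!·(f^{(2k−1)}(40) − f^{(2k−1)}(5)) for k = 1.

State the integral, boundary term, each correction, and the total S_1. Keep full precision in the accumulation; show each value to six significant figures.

The integral term ∫_5^40 1/x^3 dx = 0.0196875.
Boundary: ½(f(5) + f(40)) = ½(0.00800000 + 1.56250e-05) = 0.00400781.
Running total after boundary: 0.0236953.
k=1: B_{2}/(2)! × [f^{(1)}(40) − f^{(1)}(5)] = 1/12 × (-1.17187e-06 − (-0.00480000)) = 0.000399902.

S_1 ≈ 0.0240952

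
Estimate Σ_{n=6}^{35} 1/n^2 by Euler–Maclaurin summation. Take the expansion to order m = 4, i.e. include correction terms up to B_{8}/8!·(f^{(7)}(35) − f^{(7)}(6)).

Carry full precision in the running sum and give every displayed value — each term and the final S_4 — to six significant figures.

Integral: ∫_6^35 1/x^2 dx = 0.138095.
Endpoint term: (f(6) + f(35))/2 = (0.0277778 + 0.000816327)/2 = 0.0142971.
Integral + boundary = 0.152392.
k=1: B_{2}/(2)! × [f^{(1)}(35) − f^{(1)}(6)] = 1/12 × (-4.66472e-05 − (-0.00925926)) = 0.000767718.
Running total after k=1: 0.153160.
k=2: B_{4}/(4)! × [f^{(3)}(35) − f^{(3)}(6)] = −1/720 × (-4.56952e-07 − (-0.00308642)) = -4.28606e-06.
Running total after k=2: 0.153156.
k=3: B_{6}/(6)! × [f^{(5)}(35) − f^{(5)}(6)] = 1/30240 × (-1.11907e-08 − (-0.00257202)) = 8.50531e-08.
Running total after k=3: 0.153156.
k=4: B_{8}/(8)! × [f^{(7)}(35) − f^{(7)}(6)] = −1/1209600 × (-5.11574e-10 − (-0.00400091)) = -3.30763e-09.

S_4 ≈ 0.153156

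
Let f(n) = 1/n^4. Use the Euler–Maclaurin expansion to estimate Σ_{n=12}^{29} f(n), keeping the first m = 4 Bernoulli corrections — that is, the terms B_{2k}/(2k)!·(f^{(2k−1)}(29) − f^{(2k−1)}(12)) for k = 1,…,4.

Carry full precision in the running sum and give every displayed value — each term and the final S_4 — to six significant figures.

∫_12^29 1/x^4 dx evaluates to 0.000179234.
½[f(12) + f(29)] = ½[4.82253e-05 + 1.41387e-06] = 2.48196e-05.
Running total after boundary: 0.000204053.
Correction k=1: B_{2}/2! · (f^{(1)}(29) − f^{(1)}(12)) = 1/12 · (-1.95016e-07 − (-1.60751e-05)) = 1.32334e-06.
Partial sum through k=1: 0.000205377.
Correction k=2: B_{4}/4! · (f^{(3)}(29) − f^{(3)}(12)) = −1/720 · (-6.95657e-09 − (-3.34898e-06)) = -4.64170e-09.
Partial sum through k=2: 0.000205372.
Correction k=3: B_{6}/6! · (f^{(5)}(29) − f^{(5)}(12)) = 1/30240 · (-4.63220e-10 − (-1.30238e-06)) = 4.30528e-11.
Partial sum through k=3: 0.000205372.
Correction k=4: B_{8}/8! · (f^{(7)}(29) − f^{(7)}(12)) = −1/1209600 · (-4.95717e-11 − (-8.13988e-07)) = -6.72899e-13.

S_4 ≈ 0.000205372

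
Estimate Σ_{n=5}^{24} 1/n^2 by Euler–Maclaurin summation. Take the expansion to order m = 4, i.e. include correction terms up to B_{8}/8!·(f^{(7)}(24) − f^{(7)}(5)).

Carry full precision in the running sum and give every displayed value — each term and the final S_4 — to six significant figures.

S_4 ≈ 0.180512

∫_5^24 1/x^2 dx evaluates to 0.158333.
Boundary: ½(f(5) + f(24)) = ½(0.0400000 + 0.00173611) = 0.0208681.
Running total after boundary: 0.179201.
Correction k=1: B_{2}/2! · (f^{(1)}(24) − f^{(1)}(5)) = 1/12 · (-0.000144676 − (-0.0160000)) = 0.00132128.
Partial sum through k=1: 0.180523.
Correction k=2: B_{4}/4! · (f^{(3)}(24) − f^{(3)}(5)) = −1/720 · (-3.01408e-06 − (-0.00768000)) = -1.06625e-05.
Partial sum through k=2: 0.180512.
Correction k=3: B_{6}/6! · (f^{(5)}(24) − f^{(5)}(5)) = 1/30240 · (-1.56983e-07 − (-0.00921600)) = 3.04757e-07.
Partial sum through k=3: 0.180512.
Correction k=4: B_{8}/8! · (f^{(7)}(24) − f^{(7)}(5)) = −1/1209600 · (-1.52623e-08 − (-0.0206438)) = -1.70667e-08.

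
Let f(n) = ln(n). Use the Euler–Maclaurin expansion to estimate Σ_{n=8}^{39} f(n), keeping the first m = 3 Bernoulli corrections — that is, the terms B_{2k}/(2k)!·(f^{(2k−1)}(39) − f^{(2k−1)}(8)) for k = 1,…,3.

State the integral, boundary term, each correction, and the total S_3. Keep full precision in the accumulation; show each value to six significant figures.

S_3 ≈ 98.1066

Integral: ∫_8^39 ln(x) dx = 95.2434.
½[f(8) + f(39)] = ½[2.07944 + 3.66356] = 2.87150.
Running total after boundary: 98.1149.
k=1: B_{2}/(2)! × [f^{(1)}(39) − f^{(1)}(8)] = 1/12 × (0.0256410 − 0.125000) = -0.00827991.
Partial sum through k=1: 98.1066.
k=2: B_{4}/(4)! × [f^{(3)}(39) − f^{(3)}(8)] = −1/720 × (3.37160e-05 − 0.00390625) = 5.37852e-06.
Partial sum through k=2: 98.1066.
k=3: B_{6}/(6)! × [f^{(5)}(39) − f^{(5)}(8)] = 1/30240 × (2.66004e-07 − 0.000732422) = -2.42115e-08.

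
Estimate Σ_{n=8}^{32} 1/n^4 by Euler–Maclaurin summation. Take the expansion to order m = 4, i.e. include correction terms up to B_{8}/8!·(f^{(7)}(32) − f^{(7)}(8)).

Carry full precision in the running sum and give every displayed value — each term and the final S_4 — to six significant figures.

The integral term ∫_8^32 1/x^4 dx = 0.000640869.
½[f(8) + f(32)] = ½[0.000244141 + 9.53674e-07] = 0.000122547.
So far: 0.000763416.
Correction k=1: B_{2}/2! · (f^{(1)}(32) − f^{(1)}(8)) = 1/12 · (-1.19209e-07 − (-0.000122070)) = 1.01626e-05.
Running total after k=1: 0.000773579.
Correction k=2: B_{4}/4! · (f^{(3)}(32) − f^{(3)}(8)) = −1/720 · (-3.49246e-09 − (-5.72205e-05)) = -7.94680e-08.
Running total after k=2: 0.000773499.
Correction k=3: B_{6}/6! · (f^{(5)}(32) − f^{(5)}(8)) = 1/30240 · (-1.90994e-10 − (-5.00679e-05)) = 1.65568e-09.
Running total after k=3: 0.000773501.
Correction k=4: B_{8}/8! · (f^{(7)}(32) − f^{(7)}(8)) = −1/1209600 · (-1.67866e-11 − (-7.04080e-05)) = -5.82076e-11.

S_4 ≈ 0.000773501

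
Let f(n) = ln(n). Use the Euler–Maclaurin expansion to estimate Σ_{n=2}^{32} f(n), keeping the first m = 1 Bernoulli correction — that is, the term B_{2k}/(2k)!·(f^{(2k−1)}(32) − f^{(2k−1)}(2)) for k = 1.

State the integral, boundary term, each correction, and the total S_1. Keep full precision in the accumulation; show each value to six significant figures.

S_1 ≈ 81.5576

∫_2^32 ln(x) dx evaluates to 79.5173.
Boundary: ½(f(2) + f(32)) = ½(0.693147 + 3.46574) = 2.07944.
Integral + boundary = 81.5967.
Order-1 term: 1/12 · (0.0312500 − 0.500000) = -0.0390625.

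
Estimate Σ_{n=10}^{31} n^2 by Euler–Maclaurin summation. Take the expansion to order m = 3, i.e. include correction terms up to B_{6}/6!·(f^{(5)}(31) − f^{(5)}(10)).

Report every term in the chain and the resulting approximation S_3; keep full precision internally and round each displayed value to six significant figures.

S_3 ≈ 10131.0

The integral term ∫_10^31 x^2 dx = 9597.00.
½[f(10) + f(31)] = ½[100.000 + 961.000] = 530.500.
Integral + boundary = 10127.5.
Correction k=1: B_{2}/2! · (f^{(1)}(31) − f^{(1)}(10)) = 1/12 · (62.0000 − 20.0000) = 3.50000.
Partial sum through k=1: 10131.0.
Correction k=2: B_{4}/4! · (f^{(3)}(31) − f^{(3)}(10)) = −1/720 · (0.00000 − 0.00000) = 0.00000.
Partial sum through k=2: 10131.0.
Correction k=3: B_{6}/6! · (f^{(5)}(31) − f^{(5)}(10)) = 1/30240 · (0.00000 − 0.00000) = 0.00000.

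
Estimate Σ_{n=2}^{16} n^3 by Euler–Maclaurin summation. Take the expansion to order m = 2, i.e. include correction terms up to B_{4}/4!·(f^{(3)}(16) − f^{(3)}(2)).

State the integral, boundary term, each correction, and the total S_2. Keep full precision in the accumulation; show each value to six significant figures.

S_2 ≈ 18495.0

The integral term ∫_2^16 x^3 dx = 16380.0.
Endpoint term: (f(2) + f(16))/2 = (8.00000 + 4096.00)/2 = 2052.00.
Integral + boundary = 18432.0.
k=1: B_{2}/(2)! × [f^{(1)}(16) − f^{(1)}(2)] = 1/12 × (768.000 − 12.0000) = 63.0000.
After k=1: 18495.0.
k=2: B_{4}/(4)! × [f^{(3)}(16) − f^{(3)}(2)] = −1/720 × (6.00000 − 6.00000) = 0.00000.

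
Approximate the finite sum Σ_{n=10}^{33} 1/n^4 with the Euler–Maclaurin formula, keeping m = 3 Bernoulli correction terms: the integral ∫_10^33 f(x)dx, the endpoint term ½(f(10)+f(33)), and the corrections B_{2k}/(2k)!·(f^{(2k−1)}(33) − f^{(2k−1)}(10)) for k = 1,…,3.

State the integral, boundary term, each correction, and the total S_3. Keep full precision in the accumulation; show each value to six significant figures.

S_3 ≈ 0.000377788

Integral: ∫_10^33 1/x^4 dx = 0.000324058.
Endpoint term: (f(10) + f(33))/2 = (0.000100000 + 8.43226e-07)/2 = 5.04216e-05.
So far: 0.000374479.
Correction k=1: B_{2}/2! · (f^{(1)}(33) − f^{(1)}(10)) = 1/12 · (-1.02209e-07 − (-4.00000e-05)) = 3.32482e-06.
Partial sum through k=1: 0.000377804.
Correction k=2: B_{4}/4! · (f^{(3)}(33) − f^{(3)}(10)) = −1/720 · (-2.81568e-09 − (-1.20000e-05)) = -1.66628e-08.
Partial sum through k=2: 0.000377788.
Correction k=3: B_{6}/6! · (f^{(5)}(33) − f^{(5)}(10)) = 1/30240 · (-1.44792e-10 − (-6.72000e-06)) = 2.22217e-10.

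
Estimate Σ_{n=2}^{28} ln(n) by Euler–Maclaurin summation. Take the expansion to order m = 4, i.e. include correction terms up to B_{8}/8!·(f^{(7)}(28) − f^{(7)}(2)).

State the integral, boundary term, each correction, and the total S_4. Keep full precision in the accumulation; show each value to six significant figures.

Integral: ∫_2^28 ln(x) dx = 65.9154.
Endpoint term: (f(2) + f(28))/2 = (0.693147 + 3.33220)/2 = 2.01268.
Integral + boundary = 67.9281.
Order-1 term: 1/12 · (0.0357143 − 0.500000) = -0.0386905.
Partial sum through k=1: 67.8894.
Order-2 term: −1/720 · (9.11079e-05 − 0.250000) = 0.000347096.
Partial sum through k=2: 67.8898.
Order-3 term: 1/30240 · (1.39451e-06 − 0.750000) = -2.48015e-05.
Partial sum through k=3: 67.8897.
Order-4 term: −1/1209600 · (5.33613e-08 − 5.62500) = 4.65030e-06.

S_4 ≈ 67.8897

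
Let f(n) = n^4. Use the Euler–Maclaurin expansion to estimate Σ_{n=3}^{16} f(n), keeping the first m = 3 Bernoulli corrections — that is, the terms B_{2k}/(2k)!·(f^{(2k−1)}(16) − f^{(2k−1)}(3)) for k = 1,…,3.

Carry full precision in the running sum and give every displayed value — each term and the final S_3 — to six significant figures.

S_3 ≈ 243831

Integral: ∫_3^16 x^4 dx = 209667.
½[f(3) + f(16)] = ½[81.0000 + 65536.0] = 32808.5.
Integral + boundary = 242475.
Correction k=1: B_{2}/2! · (f^{(1)}(16) − f^{(1)}(3)) = 1/12 · (16384.0 − 108.000) = 1356.33.
Running total after k=1: 243831.
Correction k=2: B_{4}/4! · (f^{(3)}(16) − f^{(3)}(3)) = −1/720 · (384.000 − 72.0000) = -0.433333.
Running total after k=2: 243831.
Correction k=3: B_{6}/6! · (f^{(5)}(16) − f^{(5)}(3)) = 1/30240 · (0.00000 − 0.00000) = 0.00000.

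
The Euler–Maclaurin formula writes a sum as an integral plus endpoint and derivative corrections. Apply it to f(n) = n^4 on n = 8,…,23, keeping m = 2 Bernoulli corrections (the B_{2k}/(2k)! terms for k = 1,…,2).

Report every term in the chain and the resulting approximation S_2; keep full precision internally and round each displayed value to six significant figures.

∫_8^23 x^4 dx evaluates to 1.28072e+06.
Boundary: ½(f(8) + f(23)) = ½(4096.00 + 279841) = 141968.
Running total after boundary: 1.42268e+06.
Correction k=1: B_{2}/2! · (f^{(1)}(23) − f^{(1)}(8)) = 1/12 · (48668.0 − 2048.00) = 3885.00.
After k=1: 1.42657e+06.
Correction k=2: B_{4}/4! · (f^{(3)}(23) − f^{(3)}(8)) = −1/720 · (552.000 − 192.000) = -0.500000.

S_2 ≈ 1.42657e+06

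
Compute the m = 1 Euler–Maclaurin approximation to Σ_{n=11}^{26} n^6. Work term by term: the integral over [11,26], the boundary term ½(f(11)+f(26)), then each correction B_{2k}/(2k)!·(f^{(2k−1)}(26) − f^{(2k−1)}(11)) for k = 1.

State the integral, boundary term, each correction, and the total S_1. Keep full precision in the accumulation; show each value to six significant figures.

Integral: ∫_11^26 x^6 dx = 1.14462e+09.
Endpoint term: (f(11) + f(26))/2 = (1.77156e+06 + 3.08916e+08)/2 = 1.55344e+08.
So far: 1.29996e+09.
Order-1 term: 1/12 · (7.12883e+07 − 966306) = 5.86016e+06.

S_1 ≈ 1.30582e+09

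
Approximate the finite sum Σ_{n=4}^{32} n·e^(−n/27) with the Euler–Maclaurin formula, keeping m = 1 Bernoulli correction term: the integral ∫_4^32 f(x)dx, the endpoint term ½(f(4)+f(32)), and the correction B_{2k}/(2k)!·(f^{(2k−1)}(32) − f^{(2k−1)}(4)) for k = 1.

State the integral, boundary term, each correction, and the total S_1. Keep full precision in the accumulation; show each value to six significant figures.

The integral term ∫_4^32 x·e^(−x/27) dx = 234.784.
Endpoint term: (f(4) + f(32))/2 = (3.44921 + 9.78207)/2 = 6.61564.
Running total after boundary: 241.400.
Order-1 term: 1/12 · (-0.0566092 − 0.734555) = -0.0659303.

S_1 ≈ 241.334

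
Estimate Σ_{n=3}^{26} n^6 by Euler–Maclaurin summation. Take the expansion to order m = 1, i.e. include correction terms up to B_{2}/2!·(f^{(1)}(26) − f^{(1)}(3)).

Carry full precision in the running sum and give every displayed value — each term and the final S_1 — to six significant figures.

S_1 ≈ 1.30780e+09

The integral term ∫_3^26 x^6 dx = 1.14740e+09.
Endpoint term: (f(3) + f(26))/2 = (729.000 + 3.08916e+08)/2 = 1.54458e+08.
Running total after boundary: 1.30186e+09.
Correction k=1: B_{2}/2! · (f^{(1)}(26) − f^{(1)}(3)) = 1/12 · (7.12883e+07 − 1458.00) = 5.94057e+06.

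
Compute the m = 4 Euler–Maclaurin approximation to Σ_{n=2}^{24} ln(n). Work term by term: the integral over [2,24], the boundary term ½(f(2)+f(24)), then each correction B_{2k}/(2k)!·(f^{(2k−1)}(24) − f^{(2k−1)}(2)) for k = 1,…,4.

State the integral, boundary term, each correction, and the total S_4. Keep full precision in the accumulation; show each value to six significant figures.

S_4 ≈ 54.7847

∫_2^24 ln(x) dx evaluates to 52.8870.
Boundary: ½(f(2) + f(24)) = ½(0.693147 + 3.17805) = 1.93560.
So far: 54.8226.
Correction k=1: B_{2}/2! · (f^{(1)}(24) − f^{(1)}(2)) = 1/12 · (0.0416667 − 0.500000) = -0.0381944.
After k=1: 54.7844.
Correction k=2: B_{4}/4! · (f^{(3)}(24) − f^{(3)}(2)) = −1/720 · (0.000144676 − 0.250000) = 0.000347021.
After k=2: 54.7848.
Correction k=3: B_{6}/6! · (f^{(5)}(24) − f^{(5)}(2)) = 1/30240 · (3.01408e-06 − 0.750000) = -2.48015e-05.
After k=3: 54.7847.
Correction k=4: B_{8}/8! · (f^{(7)}(24) − f^{(7)}(2)) = −1/1209600 · (1.56983e-07 − 5.62500) = 4.65030e-06.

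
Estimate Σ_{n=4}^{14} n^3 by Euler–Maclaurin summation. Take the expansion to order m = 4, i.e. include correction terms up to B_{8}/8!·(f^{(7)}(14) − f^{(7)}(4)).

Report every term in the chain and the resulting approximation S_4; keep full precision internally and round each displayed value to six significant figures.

∫_4^14 x^3 dx evaluates to 9540.00.
½[f(4) + f(14)] = ½[64.0000 + 2744.00] = 1404.00.
Integral + boundary = 10944.0.
Correction k=1: B_{2}/2! · (f^{(1)}(14) − f^{(1)}(4)) = 1/12 · (588.000 − 48.0000) = 45.0000.
After k=1: 10989.0.
Correction k=2: B_{4}/4! · (f^{(3)}(14) − f^{(3)}(4)) = −1/720 · (6.00000 − 6.00000) = 0.00000.
After k=2: 10989.0.
Correction k=3: B_{6}/6! · (f^{(5)}(14) − f^{(5)}(4)) = 1/30240 · (0.00000 − 0.00000) = 0.00000.
After k=3: 10989.0.
Correction k=4: B_{8}/8! · (f^{(7)}(14) − f^{(7)}(4)) = −1/1209600 · (0.00000 − 0.00000) = 0.00000.

S_4 ≈ 10989.0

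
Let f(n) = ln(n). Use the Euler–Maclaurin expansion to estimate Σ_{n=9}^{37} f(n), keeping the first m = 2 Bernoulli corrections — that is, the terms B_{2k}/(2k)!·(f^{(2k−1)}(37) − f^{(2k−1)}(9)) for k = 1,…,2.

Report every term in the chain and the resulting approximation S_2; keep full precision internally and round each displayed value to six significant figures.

S_2 ≈ 88.7260

∫_9^37 ln(x) dx evaluates to 85.8289.
Endpoint term: (f(9) + f(37))/2 = (2.19722 + 3.61092)/2 = 2.90407.
So far: 88.7330.
k=1: B_{2}/(2)! × [f^{(1)}(37) − f^{(1)}(9)] = 1/12 × (0.0270270 − 0.111111) = -0.00700701.
Running total after k=1: 88.7260.
k=2: B_{4}/(4)! × [f^{(3)}(37) − f^{(3)}(9)] = −1/720 × (3.94843e-05 − 0.00274348) = 3.75556e-06.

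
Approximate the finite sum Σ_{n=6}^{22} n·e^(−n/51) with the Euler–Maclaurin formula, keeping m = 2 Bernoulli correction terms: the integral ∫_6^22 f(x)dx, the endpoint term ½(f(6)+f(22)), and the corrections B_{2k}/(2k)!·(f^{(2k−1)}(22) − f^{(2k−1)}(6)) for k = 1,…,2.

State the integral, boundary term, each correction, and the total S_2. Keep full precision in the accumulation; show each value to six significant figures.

S_2 ≈ 175.606

Integral: ∫_6^22 x·e^(−x/51) dx = 165.828.
½[f(6) + f(22)] = ½[5.33406 + 14.2916] = 9.81281.
So far: 175.641.
k=1: B_{2}/(2)! × [f^{(1)}(22) − f^{(1)}(6)] = 1/12 × (0.369390 − 0.784420) = -0.0345859.
Running total after k=1: 175.606.
k=2: B_{4}/(4)! × [f^{(3)}(22) − f^{(3)}(6)] = −1/720 × (0.000641532 − 0.000985175) = 4.77282e-07.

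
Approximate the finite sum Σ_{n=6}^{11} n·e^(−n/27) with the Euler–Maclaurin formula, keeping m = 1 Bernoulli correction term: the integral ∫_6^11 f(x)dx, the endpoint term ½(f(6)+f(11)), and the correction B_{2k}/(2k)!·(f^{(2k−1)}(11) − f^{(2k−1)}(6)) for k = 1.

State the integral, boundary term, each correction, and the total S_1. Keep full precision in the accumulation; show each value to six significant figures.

S_1 ≈ 36.8270

Integral: ∫_6^11 x·e^(−x/27) dx = 30.7843.
Endpoint term: (f(6) + f(11))/2 = (4.80442 + 7.31910)/2 = 6.06176.
Integral + boundary = 36.8460.
Order-1 term: 1/12 · (0.394295 − 0.622796) = -0.0190417.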